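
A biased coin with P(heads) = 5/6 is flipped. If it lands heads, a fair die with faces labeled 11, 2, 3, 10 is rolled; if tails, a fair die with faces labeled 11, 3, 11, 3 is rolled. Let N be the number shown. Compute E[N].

79/12

E[N | heads] = (11+2+3+10)/4 = 13/2.
E[N | tails] = (11+3+11+3)/4 = 7.
E[N] = (5/6)·(13/2) + (1/6)·(7) = 79/12.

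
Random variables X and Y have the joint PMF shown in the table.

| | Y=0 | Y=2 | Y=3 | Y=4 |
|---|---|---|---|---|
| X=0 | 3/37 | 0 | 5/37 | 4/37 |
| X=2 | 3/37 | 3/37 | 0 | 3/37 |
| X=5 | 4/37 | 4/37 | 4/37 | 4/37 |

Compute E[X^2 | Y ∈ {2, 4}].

112/9

P(Y ∈ {2, 4}) = 18/37.
Σ X^2·P over the event = 0·(4/37) + 4·(3/37) + 4·(3/37) + 25·(4/37) + 25·(4/37) = 224/37.
E[X^2 | Y ∈ {2, 4}] = (224/37) / (18/37) = 112/9.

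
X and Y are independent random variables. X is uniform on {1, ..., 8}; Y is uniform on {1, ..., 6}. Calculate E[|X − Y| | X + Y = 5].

2

P(X + Y = 5) = 1/12.
Summing |X−Y|·P(x,y) over outcomes with X + Y = 5 gives 1/6.
E[|X − Y| | X + Y = 5] = (1/6) / (1/12) = 2.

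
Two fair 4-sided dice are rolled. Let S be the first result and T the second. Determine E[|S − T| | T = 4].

3/2

Outcomes with T = 4: (1,4), (2,4), (3,4), (4,4), each with probability 1/16.
E[|S − T| | T = 4] = (3 + 2 + 1 + 0) / 4 = 3/2.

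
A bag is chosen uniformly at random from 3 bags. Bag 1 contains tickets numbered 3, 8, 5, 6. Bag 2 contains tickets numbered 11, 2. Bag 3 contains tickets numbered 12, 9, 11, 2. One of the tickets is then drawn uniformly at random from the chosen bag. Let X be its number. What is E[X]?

E[X | bag 1] = (3+8+5+6)/4 = 11/2.
E[X | bag 2] = (11+2)/2 = 13/2.
E[X | bag 3] = (12+9+11+2)/4 = 17/2.
E[X] = (1/3)·(11/2) + (1/3)·(13/2) + (1/3)·(17/2) = 41/6.

41/6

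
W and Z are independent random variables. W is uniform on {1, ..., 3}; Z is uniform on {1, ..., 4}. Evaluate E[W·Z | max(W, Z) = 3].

27/5

Outcomes with max(W, Z) = 3: (1,3), (2,3), (3,1), (3,2), (3,3), each with probability 1/12.
E[W·Z | max(W, Z) = 3] = (3 + 6 + 3 + 6 + 9) / 5 = 27/5.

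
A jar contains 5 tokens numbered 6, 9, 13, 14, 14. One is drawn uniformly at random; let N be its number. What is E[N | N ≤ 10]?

15/2

P(N ≤ 10) = 2/5.
Σ over the event: 6·1/5 + 9·1/5 = 3.
E[N | N ≤ 10] = (3) / (2/5) = 15/2.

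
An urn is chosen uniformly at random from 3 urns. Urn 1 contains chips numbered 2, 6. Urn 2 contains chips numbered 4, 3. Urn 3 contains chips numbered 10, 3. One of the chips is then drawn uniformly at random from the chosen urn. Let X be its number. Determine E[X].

E[X | urn 1] = (2+6)/2 = 4.
E[X | urn 2] = (4+3)/2 = 7/2.
E[X | urn 3] = (10+3)/2 = 13/2.
E[X] = (1/3)·(4) + (1/3)·(7/2) + (1/3)·(13/2) = 14/3.

14/3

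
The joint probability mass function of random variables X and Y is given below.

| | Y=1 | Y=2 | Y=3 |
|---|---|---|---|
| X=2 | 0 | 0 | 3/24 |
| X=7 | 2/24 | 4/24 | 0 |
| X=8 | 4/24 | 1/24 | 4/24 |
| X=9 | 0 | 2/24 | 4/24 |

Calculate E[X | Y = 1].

P(Y = 1) = 1/4.
Σ X·P over the event = 7·(2/24) + 8·(4/24) = 23/12.
E[X | Y = 1] = (23/12) / (1/4) = 23/3.

23/3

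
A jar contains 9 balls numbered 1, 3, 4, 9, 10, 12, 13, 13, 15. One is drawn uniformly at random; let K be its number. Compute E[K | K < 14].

65/8

P(K < 14) = 8/9.
Σ over the event: 1·1/9 + 3·1/9 + 4·1/9 + 9·1/9 + 10·1/9 + 12·1/9 + 13·2/9 = 65/9.
E[K | K < 14] = (65/9) / (8/9) = 65/8.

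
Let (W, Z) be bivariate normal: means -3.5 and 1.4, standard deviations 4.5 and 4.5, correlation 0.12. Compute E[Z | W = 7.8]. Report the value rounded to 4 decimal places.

For a bivariate normal, E[Z | W=x] = μ_Z + ρ·(σ_Z/σ_W)·(x − μ_W).
E[Z | W=7.8] = 1.4 + (0.12)·(4.5/4.5)·(7.8 − (-3.5)) = 1.4 + (0.12)·(11.3) = 2.7560.

2.7560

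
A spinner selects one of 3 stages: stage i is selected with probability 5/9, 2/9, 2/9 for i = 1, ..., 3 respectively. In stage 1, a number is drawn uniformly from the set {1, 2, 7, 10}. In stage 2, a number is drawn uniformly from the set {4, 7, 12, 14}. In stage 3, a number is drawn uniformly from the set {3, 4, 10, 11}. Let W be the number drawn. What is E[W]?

115/18

E[W | stage 1] = (1+2+7+10)/4 = 5.
E[W | stage 2] = (4+7+12+14)/4 = 37/4.
E[W | stage 3] = (3+4+10+11)/4 = 7.
E[W] = (5/9)·(5) + (2/9)·(37/4) + (2/9)·(7) = 115/18.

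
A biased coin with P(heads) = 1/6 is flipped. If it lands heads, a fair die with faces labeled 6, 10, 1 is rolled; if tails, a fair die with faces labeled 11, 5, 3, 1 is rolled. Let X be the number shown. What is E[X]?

46/9

E[X | heads] = (6+10+1)/3 = 17/3.
E[X | tails] = (11+5+3+1)/4 = 5.
E[X] = (1/6)·(17/3) + (5/6)·(5) = 46/9.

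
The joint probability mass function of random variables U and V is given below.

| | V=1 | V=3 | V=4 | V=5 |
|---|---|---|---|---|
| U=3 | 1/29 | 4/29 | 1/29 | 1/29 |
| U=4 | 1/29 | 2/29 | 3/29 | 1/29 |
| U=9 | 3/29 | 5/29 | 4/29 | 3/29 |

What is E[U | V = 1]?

P(V = 1) = 5/29.
Summing U·P(U=x,V=y) over the conditioning event gives 34/29.
E[U | V = 1] = (34/29) / (5/29) = 34/5.

34/5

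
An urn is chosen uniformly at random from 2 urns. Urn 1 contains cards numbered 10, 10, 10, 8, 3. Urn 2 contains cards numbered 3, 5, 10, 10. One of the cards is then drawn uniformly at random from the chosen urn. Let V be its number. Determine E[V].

38/5

E[V | urn 1] = (10+10+10+8+3)/5 = 41/5.
E[V | urn 2] = (3+5+10+10)/4 = 7.
By the law of total expectation,
E[V] = (1/2)·(41/5) + (1/2)·(7) = 38/5.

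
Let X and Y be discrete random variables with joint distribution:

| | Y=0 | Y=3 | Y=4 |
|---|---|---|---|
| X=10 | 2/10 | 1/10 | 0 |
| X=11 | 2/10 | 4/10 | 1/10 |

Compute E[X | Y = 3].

54/5

P(Y = 3) = 1/2.
Σ X·P over the event = 10·(1/10) + 11·(4/10) = 27/5.
E[X | Y = 3] = (27/5) / (1/2) = 54/5.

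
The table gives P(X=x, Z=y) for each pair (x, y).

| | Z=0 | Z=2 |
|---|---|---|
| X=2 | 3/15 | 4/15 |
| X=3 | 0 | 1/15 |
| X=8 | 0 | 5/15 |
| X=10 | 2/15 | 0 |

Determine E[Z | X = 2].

P(X = 2) = 7/15.
Σ Z·P over the event = 0·(3/15) + 2·(4/15) = 8/15.
E[Z | X = 2] = (8/15) / (7/15) = 8/7.

8/7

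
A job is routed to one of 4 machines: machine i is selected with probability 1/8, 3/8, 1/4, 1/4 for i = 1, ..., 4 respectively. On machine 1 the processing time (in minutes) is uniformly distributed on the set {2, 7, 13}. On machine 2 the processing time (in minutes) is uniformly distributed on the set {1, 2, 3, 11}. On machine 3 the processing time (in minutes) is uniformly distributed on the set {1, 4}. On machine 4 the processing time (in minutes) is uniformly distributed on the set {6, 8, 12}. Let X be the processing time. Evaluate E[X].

509/96

E[X | machine 1] = (2+7+13)/3 = 22/3.
E[X | machine 2] = (1+2+3+11)/4 = 17/4.
E[X | machine 3] = (1+4)/2 = 5/2.
E[X | machine 4] = (6+8+12)/3 = 26/3.
By the law of total expectation,
E[X] = (1/8)·(22/3) + (3/8)·(17/4) + (1/4)·(5/2) + (1/4)·(26/3) = 509/96.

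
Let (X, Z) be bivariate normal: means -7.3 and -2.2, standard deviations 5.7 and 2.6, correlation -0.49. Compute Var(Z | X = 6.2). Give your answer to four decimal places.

Var(Z | X=x) = (1 − ρ²)·σ_Z².
Var(Z | X=6.2) = (2.6)²·(1 − (-0.49)²) = 6.76·0.7599 = 5.1369.

5.1369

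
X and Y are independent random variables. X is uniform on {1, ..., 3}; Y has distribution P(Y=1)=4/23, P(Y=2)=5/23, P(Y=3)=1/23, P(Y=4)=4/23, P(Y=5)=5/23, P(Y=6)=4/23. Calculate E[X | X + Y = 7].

2

P(X + Y = 7) = 13/69.
Summing X·P(x,y) over outcomes with X + Y = 7 gives 26/69.
E[X | X + Y = 7] = (26/69) / (13/69) = 2.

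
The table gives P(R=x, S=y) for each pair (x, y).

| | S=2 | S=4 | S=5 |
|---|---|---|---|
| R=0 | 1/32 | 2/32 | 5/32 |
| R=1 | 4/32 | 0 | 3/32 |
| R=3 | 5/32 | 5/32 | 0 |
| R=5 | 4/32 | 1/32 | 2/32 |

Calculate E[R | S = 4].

5/2

P(S = 4) = 1/4.
Summing R·P(R=x,S=y) over the conditioning event gives 5/8.
E[R | S = 4] = (5/8) / (1/4) = 5/2.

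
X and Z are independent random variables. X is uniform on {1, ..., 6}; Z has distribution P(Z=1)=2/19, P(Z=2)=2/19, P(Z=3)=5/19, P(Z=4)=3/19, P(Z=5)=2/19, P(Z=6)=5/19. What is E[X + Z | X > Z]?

P(X > Z) = 41/114.
Summing (X+Z)·P(x,y) over outcomes with X > Z gives 301/114.
E[X + Z | X > Z] = (301/114) / (41/114) = 301/41.

301/41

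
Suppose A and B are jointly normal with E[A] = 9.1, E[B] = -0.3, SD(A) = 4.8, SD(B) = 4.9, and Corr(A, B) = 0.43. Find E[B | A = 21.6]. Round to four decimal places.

The regression of B on A has slope ρ·σ_B/σ_A and passes through (μ_A, μ_B).
E[B | A=21.6] = -0.3 + (0.43)·(4.9/4.8)·(21.6 − (9.1)) = -0.3 + (0.43896)·(12.5) = 5.1870.

5.1870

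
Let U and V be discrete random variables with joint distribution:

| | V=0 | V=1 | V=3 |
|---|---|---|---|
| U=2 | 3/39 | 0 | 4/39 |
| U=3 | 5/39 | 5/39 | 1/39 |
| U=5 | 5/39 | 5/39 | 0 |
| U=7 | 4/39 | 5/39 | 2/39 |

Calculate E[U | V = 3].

25/7

P(V = 3) = 7/39.
Summing U·P(U=x,V=y) over the conditioning event gives 25/39.
E[U | V = 3] = (25/39) / (7/39) = 25/7.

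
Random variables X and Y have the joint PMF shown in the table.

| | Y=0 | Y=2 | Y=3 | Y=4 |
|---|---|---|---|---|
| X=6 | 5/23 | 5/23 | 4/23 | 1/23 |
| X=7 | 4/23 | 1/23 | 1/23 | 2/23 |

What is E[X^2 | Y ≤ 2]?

121/3

P(Y ≤ 2) = 15/23.
Σ X^2·P over the event = 36·(5/23) + 36·(5/23) + 49·(4/23) + 49·(1/23) = 605/23.
E[X^2 | Y ≤ 2] = (605/23) / (15/23) = 121/3.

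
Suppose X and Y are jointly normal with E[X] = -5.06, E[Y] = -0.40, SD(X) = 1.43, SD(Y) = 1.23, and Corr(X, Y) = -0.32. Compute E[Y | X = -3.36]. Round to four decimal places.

E[Y | X=x] = μ_Y + ρ(σ_Y/σ_X)(x − μ_X) for jointly normal variables.
E[Y | X=-3.36] = -0.40 + (-0.32)·(1.23/1.43)·(-3.36 − (-5.06)) = -0.40 + (-0.27524)·(1.7) = -0.8679.

-0.8679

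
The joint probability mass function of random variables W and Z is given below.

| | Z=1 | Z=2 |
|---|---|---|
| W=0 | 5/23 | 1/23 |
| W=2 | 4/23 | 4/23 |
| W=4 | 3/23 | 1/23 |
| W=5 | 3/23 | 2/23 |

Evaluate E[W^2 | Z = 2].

P(Z = 2) = 8/23.
Σ W^2·P over the event = 0·(1/23) + 4·(4/23) + 16·(1/23) + 25·(2/23) = 82/23.
E[W^2 | Z = 2] = (82/23) / (8/23) = 41/4.

41/4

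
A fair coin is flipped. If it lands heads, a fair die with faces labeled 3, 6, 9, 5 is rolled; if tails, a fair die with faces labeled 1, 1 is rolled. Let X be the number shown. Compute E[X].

E[X | heads] = (3+6+9+5)/4 = 23/4.
E[X | tails] = (1+1)/2 = 1.
E[X] = (1/2)·(23/4) + (1/2)·(1) = 27/8.

27/8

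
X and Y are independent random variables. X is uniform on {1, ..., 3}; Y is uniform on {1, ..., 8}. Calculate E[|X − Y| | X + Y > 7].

14/3

Outcomes with X + Y > 7: (1,7), (1,8), (2,6), (2,7), (2,8), (3,5), (3,6), (3,7), (3,8), each with probability 1/24.
E[|X − Y| | X + Y > 7] = (6 + 7 + 4 + 5 + 6 + 2 + 3 + 4 + 5) / 9 = 14/3.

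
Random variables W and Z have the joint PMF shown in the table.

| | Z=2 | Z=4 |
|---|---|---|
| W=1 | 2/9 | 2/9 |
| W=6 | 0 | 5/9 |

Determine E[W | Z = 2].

P(Z = 2) = 2/9.
Σ W·P over the event = 1·(2/9) = 2/9.
E[W | Z = 2] = (2/9) / (2/9) = 1.

1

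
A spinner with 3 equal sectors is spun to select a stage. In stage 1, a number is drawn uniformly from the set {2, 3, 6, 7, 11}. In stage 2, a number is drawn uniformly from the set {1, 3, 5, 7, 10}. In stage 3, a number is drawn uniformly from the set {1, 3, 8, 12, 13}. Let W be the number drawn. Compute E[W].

92/15

E[W | stage 1] = (2+3+6+7+11)/5 = 29/5.
E[W | stage 2] = (1+3+5+7+10)/5 = 26/5.
E[W | stage 3] = (1+3+8+12+13)/5 = 37/5.
E[W] = (1/3)·(29/5) + (1/3)·(26/5) + (1/3)·(37/5) = 92/15.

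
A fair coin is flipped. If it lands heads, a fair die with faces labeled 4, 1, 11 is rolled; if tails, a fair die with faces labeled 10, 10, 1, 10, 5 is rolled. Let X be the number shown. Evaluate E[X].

94/15

E[X | heads] = (4+1+11)/3 = 16/3.
E[X | tails] = (10+10+1+10+5)/5 = 36/5.
By the law of total expectation,
E[X] = (1/2)·(16/3) + (1/2)·(36/5) = 94/15.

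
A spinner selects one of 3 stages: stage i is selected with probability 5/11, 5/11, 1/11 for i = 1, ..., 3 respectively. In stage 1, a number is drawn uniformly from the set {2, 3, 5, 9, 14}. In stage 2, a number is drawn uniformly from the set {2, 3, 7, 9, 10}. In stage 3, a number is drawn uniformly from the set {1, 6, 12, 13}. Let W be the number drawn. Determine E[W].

E[W | stage 1] = (2+3+5+9+14)/5 = 33/5.
E[W | stage 2] = (2+3+7+9+10)/5 = 31/5.
E[W | stage 3] = (1+6+12+13)/4 = 8.
By the law of total expectation,
E[W] = (5/11)·(33/5) + (5/11)·(31/5) + (1/11)·(8) = 72/11.

72/11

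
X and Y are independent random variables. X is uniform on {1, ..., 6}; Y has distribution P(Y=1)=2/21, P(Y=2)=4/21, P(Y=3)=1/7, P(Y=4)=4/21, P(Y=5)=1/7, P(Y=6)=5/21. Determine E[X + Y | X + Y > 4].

P(X + Y > 4) = 109/126.
Summing (X+Y)·P(x,y) over outcomes with X + Y > 4 gives 863/126.
E[X + Y | X + Y > 4] = (863/126) / (109/126) = 863/109.

863/109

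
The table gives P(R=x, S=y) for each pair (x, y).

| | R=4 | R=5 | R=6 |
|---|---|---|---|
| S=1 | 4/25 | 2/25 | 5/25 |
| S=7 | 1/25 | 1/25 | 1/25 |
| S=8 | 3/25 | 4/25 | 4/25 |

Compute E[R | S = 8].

56/11

P(S = 8) = 11/25.
Σ R·P over the event = 4·(3/25) + 5·(4/25) + 6·(4/25) = 56/25.
E[R | S = 8] = (56/25) / (11/25) = 56/11.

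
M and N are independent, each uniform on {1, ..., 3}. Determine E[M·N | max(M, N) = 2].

Outcomes with max(M, N) = 2: (1,2), (2,1), (2,2), each with probability 1/9.
E[M·N | max(M, N) = 2] = (2 + 2 + 4) / 3 = 8/3.

8/3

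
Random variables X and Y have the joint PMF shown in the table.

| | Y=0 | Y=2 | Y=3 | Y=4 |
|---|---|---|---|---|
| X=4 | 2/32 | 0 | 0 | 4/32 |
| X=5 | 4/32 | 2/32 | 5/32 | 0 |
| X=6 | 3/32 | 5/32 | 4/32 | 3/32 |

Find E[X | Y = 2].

P(Y = 2) = 7/32.
Summing X·P(X=x,Y=y) over the conditioning event gives 5/4.
E[X | Y = 2] = (5/4) / (7/32) = 40/7.

40/7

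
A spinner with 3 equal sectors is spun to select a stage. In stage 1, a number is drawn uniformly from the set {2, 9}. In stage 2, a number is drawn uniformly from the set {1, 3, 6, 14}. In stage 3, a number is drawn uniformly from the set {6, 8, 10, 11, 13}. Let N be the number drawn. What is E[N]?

E[N | stage 1] = (2+9)/2 = 11/2.
E[N | stage 2] = (1+3+6+14)/4 = 6.
E[N | stage 3] = (6+8+10+11+13)/5 = 48/5.
By the law of total expectation,
E[N] = (1/3)·(11/2) + (1/3)·(6) + (1/3)·(48/5) = 211/30.

211/30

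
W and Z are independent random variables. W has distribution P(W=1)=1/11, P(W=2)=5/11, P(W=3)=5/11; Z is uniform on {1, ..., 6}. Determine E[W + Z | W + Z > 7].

P(W + Z > 7) = 5/22.
Summing (W+Z)·P(x,y) over outcomes with W + Z > 7 gives 125/66.
E[W + Z | W + Z > 7] = (125/66) / (5/22) = 25/3.

25/3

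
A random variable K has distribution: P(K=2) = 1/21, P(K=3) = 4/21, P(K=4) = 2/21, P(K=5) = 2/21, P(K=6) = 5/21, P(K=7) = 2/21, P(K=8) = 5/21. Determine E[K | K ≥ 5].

P(K ≥ 5) = 2/3.
Σ over the event: 5·2/21 + 6·5/21 + 7·2/21 + 8·5/21 = 94/21.
E[K | K ≥ 5] = (94/21) / (2/3) = 47/7.

47/7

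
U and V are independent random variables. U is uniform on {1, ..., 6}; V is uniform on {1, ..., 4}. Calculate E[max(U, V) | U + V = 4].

Outcomes with U + V = 4: (1,3), (2,2), (3,1), each with probability 1/24.
E[max(U, V) | U + V = 4] = (3 + 2 + 3) / 3 = 8/3.

8/3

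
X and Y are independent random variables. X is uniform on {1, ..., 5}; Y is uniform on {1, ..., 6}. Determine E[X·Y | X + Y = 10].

Outcomes with X + Y = 10: (4,6), (5,5), each with probability 1/30.
E[X·Y | X + Y = 10] = (24 + 25) / 2 = 49/2.

49/2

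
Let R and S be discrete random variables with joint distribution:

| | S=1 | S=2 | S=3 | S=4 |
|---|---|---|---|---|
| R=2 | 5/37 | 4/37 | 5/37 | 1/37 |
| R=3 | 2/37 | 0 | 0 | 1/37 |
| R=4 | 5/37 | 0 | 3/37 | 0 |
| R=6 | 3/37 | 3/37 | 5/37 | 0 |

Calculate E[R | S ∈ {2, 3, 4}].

83/22

P(S ∈ {2, 3, 4}) = 22/37.
Summing R·P(R=x,S=y) over the conditioning event gives 83/37.
E[R | S ∈ {2, 3, 4}] = (83/37) / (22/37) = 83/22.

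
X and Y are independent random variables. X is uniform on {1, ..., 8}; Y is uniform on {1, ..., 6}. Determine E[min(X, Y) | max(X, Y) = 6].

36/11

P(max(X, Y) = 6) = 11/48.
Summing min(X,Y)·P(x,y) over outcomes with max(X, Y) = 6 gives 3/4.
E[min(X, Y) | max(X, Y) = 6] = (3/4) / (11/48) = 36/11.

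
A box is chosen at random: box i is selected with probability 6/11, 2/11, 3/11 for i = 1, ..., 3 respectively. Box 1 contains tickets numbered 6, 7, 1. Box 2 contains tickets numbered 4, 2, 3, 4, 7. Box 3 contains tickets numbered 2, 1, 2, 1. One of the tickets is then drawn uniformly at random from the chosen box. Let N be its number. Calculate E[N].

E[N | box 1] = (6+7+1)/3 = 14/3.
E[N | box 2] = (4+2+3+4+7)/5 = 4.
E[N | box 3] = (2+1+2+1)/4 = 3/2.
E[N] = (6/11)·(14/3) + (2/11)·(4) + (3/11)·(3/2) = 81/22.

81/22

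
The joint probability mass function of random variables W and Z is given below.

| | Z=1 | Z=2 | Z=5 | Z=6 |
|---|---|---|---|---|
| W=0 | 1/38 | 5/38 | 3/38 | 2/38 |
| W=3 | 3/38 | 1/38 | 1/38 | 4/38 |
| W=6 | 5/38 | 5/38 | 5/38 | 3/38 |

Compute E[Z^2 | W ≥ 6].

43/3

P(W ≥ 6) = 9/19.
Summing Z^2·P(W=x,Z=y) over the conditioning event gives 129/19.
E[Z^2 | W ≥ 6] = (129/19) / (9/19) = 43/3.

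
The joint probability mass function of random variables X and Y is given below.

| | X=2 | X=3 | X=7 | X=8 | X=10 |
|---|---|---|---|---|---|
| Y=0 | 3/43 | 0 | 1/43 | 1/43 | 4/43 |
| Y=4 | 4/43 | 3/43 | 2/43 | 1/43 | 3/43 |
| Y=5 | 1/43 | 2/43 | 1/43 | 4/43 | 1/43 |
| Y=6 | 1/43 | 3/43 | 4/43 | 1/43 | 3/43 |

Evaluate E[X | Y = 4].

69/13

P(Y = 4) = 13/43.
Summing X·P(X=x,Y=y) over the conditioning event gives 69/43.
E[X | Y = 4] = (69/43) / (13/43) = 69/13.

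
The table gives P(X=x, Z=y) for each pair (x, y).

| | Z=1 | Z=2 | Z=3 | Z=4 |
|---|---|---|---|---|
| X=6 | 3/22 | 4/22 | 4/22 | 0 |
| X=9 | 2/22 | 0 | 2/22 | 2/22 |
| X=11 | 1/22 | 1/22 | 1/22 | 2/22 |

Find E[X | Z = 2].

P(Z = 2) = 5/22.
Σ X·P over the event = 6·(4/22) + 11·(1/22) = 35/22.
E[X | Z = 2] = (35/22) / (5/22) = 7.

7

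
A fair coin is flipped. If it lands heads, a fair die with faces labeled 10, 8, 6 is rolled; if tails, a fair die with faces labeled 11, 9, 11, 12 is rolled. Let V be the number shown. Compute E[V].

E[V | heads] = (10+8+6)/3 = 8.
E[V | tails] = (11+9+11+12)/4 = 43/4.
By the law of total expectation,
E[V] = (1/2)·(8) + (1/2)·(43/4) = 75/8.

75/8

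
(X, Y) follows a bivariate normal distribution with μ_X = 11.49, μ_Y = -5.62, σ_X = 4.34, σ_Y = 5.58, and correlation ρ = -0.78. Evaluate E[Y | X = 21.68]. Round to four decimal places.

E[Y | X=x] = μ_Y + ρ(σ_Y/σ_X)(x − μ_X) for jointly normal variables.
E[Y | X=21.68] = -5.62 + (-0.78)·(5.58/4.34)·(21.68 − (11.49)) = -5.62 + (-1.00286)·(10.19) = -15.8391.

-15.8391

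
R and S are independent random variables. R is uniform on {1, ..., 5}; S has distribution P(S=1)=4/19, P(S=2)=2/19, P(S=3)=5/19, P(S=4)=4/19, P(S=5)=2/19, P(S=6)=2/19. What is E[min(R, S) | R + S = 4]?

P(R + S = 4) = 11/95.
Summing min(R,S)·P(x,y) over outcomes with R + S = 4 gives 13/95.
E[min(R, S) | R + S = 4] = (13/95) / (11/95) = 13/11.

13/11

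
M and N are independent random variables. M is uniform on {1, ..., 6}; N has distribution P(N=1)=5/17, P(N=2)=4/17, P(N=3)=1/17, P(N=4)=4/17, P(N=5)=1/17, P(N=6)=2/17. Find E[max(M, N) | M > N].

237/53

P(M > N) = 53/102.
Summing max(M,N)·P(x,y) over outcomes with M > N gives 79/34.
E[max(M, N) | M > N] = (79/34) / (53/102) = 237/53.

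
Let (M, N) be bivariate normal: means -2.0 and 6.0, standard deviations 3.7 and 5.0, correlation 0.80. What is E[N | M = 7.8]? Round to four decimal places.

The regression of N on M has slope ρ·σ_N/σ_M and passes through (μ_M, μ_N).
E[N | M=7.8] = 6.0 + (0.80)·(5.0/3.7)·(7.8 − (-2.0)) = 6.0 + (1.08108)·(9.8) = 16.5946.

16.5946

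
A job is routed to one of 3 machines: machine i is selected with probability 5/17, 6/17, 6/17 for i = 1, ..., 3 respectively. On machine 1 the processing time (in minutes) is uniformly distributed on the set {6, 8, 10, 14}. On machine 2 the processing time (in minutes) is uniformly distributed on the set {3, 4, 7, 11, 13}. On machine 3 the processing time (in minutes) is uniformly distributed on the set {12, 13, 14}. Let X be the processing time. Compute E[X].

1711/170

E[X | machine 1] = (6+8+10+14)/4 = 19/2.
E[X | machine 2] = (3+4+7+11+13)/5 = 38/5.
E[X | machine 3] = (12+13+14)/3 = 13.
By the law of total expectation,
E[X] = (5/17)·(19/2) + (6/17)·(38/5) + (6/17)·(13) = 1711/170.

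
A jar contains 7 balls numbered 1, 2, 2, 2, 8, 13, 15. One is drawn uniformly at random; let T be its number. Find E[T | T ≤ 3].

7/4

P(T ≤ 3) = 4/7.
Σ over the event: 1·1/7 + 2·3/7 = 1.
E[T | T ≤ 3] = (1) / (4/7) = 7/4.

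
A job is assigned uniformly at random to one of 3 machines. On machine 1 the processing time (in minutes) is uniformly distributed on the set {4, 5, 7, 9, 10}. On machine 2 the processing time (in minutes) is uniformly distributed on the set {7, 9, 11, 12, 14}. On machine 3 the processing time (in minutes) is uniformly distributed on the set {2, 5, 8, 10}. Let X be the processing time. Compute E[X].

E[X | machine 1] = (4+5+7+9+10)/5 = 7.
E[X | machine 2] = (7+9+11+12+14)/5 = 53/5.
E[X | machine 3] = (2+5+8+10)/4 = 25/4.
By the law of total expectation,
E[X] = (1/3)·(7) + (1/3)·(53/5) + (1/3)·(25/4) = 159/20.

159/20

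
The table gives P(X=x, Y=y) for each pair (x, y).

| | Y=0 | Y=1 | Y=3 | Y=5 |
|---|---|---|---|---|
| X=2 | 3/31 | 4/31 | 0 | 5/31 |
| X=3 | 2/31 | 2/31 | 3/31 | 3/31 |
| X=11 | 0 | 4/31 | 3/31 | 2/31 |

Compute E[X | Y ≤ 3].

P(Y ≤ 3) = 21/31.
Σ X·P over the event = 2·(3/31) + 2·(4/31) + 3·(2/31) + 3·(2/31) + 3·(3/31) + 11·(4/31) + 11·(3/31) = 112/31.
E[X | Y ≤ 3] = (112/31) / (21/31) = 16/3.

16/3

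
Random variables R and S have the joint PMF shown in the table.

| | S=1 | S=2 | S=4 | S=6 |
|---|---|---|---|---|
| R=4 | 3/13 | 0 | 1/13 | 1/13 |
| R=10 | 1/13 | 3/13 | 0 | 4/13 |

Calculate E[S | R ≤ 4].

P(R ≤ 4) = 5/13.
Summing S·P(R=x,S=y) over the conditioning event gives 1.
E[S | R ≤ 4] = (1) / (5/13) = 13/5.

13/5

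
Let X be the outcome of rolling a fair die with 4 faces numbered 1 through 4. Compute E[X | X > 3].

4

Given X > 3, X is equally likely to be any of {4}.
E[X | X > 3] = (4) / 1 = 4.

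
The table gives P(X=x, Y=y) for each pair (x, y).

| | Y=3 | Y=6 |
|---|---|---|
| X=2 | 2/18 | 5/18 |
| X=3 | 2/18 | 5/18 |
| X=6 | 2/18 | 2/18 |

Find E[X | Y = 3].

11/3

P(Y = 3) = 1/3.
Σ X·P over the event = 2·(2/18) + 3·(2/18) + 6·(2/18) = 11/9.
E[X | Y = 3] = (11/9) / (1/3) = 11/3.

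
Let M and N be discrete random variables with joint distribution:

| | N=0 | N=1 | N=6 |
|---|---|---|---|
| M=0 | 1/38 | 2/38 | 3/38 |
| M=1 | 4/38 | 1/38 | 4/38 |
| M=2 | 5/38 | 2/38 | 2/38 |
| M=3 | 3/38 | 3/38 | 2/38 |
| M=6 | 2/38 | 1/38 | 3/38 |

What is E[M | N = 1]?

P(N = 1) = 9/38.
Σ M·P over the event = 0·(2/38) + 1·(1/38) + 2·(2/38) + 3·(3/38) + 6·(1/38) = 10/19.
E[M | N = 1] = (10/19) / (9/38) = 20/9.

20/9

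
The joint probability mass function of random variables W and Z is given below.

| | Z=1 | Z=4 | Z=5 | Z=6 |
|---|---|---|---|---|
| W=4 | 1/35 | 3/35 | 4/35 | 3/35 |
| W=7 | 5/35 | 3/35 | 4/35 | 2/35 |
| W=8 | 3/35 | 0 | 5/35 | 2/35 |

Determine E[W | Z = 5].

84/13

P(Z = 5) = 13/35.
Σ W·P over the event = 4·(4/35) + 7·(4/35) + 8·(5/35) = 12/5.
E[W | Z = 5] = (12/5) / (13/35) = 84/13.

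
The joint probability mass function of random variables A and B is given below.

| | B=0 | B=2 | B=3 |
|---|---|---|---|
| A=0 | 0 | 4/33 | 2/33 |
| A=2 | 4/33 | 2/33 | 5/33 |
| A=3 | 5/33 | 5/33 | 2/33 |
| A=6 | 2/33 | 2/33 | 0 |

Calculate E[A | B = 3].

16/9

P(B = 3) = 3/11.
Σ A·P over the event = 0·(2/33) + 2·(5/33) + 3·(2/33) = 16/33.
E[A | B = 3] = (16/33) / (3/11) = 16/9.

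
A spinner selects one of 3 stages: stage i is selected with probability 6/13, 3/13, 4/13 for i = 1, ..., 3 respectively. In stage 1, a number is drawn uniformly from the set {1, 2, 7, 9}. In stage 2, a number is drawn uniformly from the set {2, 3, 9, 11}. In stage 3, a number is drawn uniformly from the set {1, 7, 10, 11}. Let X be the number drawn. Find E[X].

305/52

E[X | stage 1] = (1+2+7+9)/4 = 19/4.
E[X | stage 2] = (2+3+9+11)/4 = 25/4.
E[X | stage 3] = (1+7+10+11)/4 = 29/4.
By the law of total expectation,
E[X] = (6/13)·(19/4) + (3/13)·(25/4) + (4/13)·(29/4) = 305/52.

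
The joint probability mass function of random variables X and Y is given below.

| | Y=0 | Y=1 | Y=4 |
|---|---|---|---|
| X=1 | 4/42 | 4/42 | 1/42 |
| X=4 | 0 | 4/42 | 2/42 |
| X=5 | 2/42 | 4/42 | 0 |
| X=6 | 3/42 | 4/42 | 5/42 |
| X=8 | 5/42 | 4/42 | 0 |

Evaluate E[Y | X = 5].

2/3

P(X = 5) = 1/7.
Summing Y·P(X=x,Y=y) over the conditioning event gives 2/21.
E[Y | X = 5] = (2/21) / (1/7) = 2/3.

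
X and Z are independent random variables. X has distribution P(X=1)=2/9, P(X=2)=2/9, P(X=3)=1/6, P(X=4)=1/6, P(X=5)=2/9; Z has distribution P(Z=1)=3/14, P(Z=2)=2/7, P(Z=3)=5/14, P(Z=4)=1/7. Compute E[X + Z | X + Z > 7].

P(X + Z > 7) = 17/126.
Summing (X+Z)·P(x,y) over outcomes with X + Z > 7 gives 10/9.
E[X + Z | X + Z > 7] = (10/9) / (17/126) = 140/17.

140/17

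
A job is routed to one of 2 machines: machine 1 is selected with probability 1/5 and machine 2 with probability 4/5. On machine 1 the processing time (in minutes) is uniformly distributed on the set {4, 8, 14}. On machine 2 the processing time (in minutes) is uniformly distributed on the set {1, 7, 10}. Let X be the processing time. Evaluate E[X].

E[X | machine 1] = (4+8+14)/3 = 26/3.
E[X | machine 2] = (1+7+10)/3 = 6.
E[X] = (1/5)·(26/3) + (4/5)·(6) = 98/15.

98/15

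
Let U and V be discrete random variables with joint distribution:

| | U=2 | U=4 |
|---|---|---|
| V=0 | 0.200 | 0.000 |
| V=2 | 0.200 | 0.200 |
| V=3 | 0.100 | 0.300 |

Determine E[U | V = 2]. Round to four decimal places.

3.0000

P(V = 2) = 0.400.
Σ U·P over the event = 2·(0.200) + 4·(0.200) = 1.200.
E[U | V = 2] = (1.200) / (0.400) = 3.0000.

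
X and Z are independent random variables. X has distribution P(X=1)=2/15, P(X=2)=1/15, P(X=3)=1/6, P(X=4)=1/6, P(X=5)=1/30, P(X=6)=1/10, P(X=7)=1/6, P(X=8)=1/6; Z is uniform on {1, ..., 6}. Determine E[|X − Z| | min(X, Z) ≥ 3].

P(min(X, Z) ≥ 3) = 8/15.
Summing |X−Z|·P(x,y) over outcomes with min(X, Z) ≥ 3 gives 16/15.
E[|X − Z| | min(X, Z) ≥ 3] = (16/15) / (8/15) = 2.

2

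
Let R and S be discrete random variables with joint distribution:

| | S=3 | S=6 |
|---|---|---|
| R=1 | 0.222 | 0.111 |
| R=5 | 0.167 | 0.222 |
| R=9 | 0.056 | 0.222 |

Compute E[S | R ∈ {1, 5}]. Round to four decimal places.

4.3837

P(R ∈ {1, 5}) = 0.722.
Σ S·P over the event = 3·(0.222) + 6·(0.111) + 3·(0.167) + 6·(0.222) = 3.165.
E[S | R ∈ {1, 5}] = (3.165) / (0.722) = 4.3837.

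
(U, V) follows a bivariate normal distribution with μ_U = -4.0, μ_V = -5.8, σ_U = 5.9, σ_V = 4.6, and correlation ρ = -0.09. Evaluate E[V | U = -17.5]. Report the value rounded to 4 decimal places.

-4.8527

The regression of V on U has slope ρ·σ_V/σ_U and passes through (μ_U, μ_V).
E[V | U=-17.5] = -5.8 + (-0.09)·(4.6/5.9)·(-17.5 − (-4.0)) = -5.8 + (-0.070169)·(-13.5) = -4.8527.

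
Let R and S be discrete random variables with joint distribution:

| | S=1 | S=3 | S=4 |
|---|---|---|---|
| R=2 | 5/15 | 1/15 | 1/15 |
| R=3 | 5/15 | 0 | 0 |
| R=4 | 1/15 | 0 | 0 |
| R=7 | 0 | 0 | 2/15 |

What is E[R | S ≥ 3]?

P(S ≥ 3) = 4/15.
Σ R·P over the event = 2·(1/15) + 2·(1/15) + 7·(2/15) = 6/5.
E[R | S ≥ 3] = (6/5) / (4/15) = 9/2.

9/2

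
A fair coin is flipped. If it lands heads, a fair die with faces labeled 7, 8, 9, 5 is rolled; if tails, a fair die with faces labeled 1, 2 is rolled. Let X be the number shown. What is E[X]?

E[X | heads] = (7+8+9+5)/4 = 29/4.
E[X | tails] = (1+2)/2 = 3/2.
By the law of total expectation,
E[X] = (1/2)·(29/4) + (1/2)·(3/2) = 35/8.

35/8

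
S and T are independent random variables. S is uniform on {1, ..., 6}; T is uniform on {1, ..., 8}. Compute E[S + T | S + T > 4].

P(S + T > 4) = 7/8.
Summing (S+T)·P(x,y) over outcomes with S + T > 4 gives 91/12.
E[S + T | S + T > 4] = (91/12) / (7/8) = 26/3.

26/3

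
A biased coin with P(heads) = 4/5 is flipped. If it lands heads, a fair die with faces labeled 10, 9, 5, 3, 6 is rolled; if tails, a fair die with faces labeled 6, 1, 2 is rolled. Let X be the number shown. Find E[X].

E[X | heads] = (10+9+5+3+6)/5 = 33/5.
E[X | tails] = (6+1+2)/3 = 3.
By the law of total expectation,
E[X] = (4/5)·(33/5) + (1/5)·(3) = 147/25.

147/25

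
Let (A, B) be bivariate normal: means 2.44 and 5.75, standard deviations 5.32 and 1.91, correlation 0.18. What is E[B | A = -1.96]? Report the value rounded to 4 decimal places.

5.4657

The regression of B on A has slope ρ·σ_B/σ_A and passes through (μ_A, μ_B).
E[B | A=-1.96] = 5.75 + (0.18)·(1.91/5.32)·(-1.96 − (2.44)) = 5.75 + (0.064624)·(-4.4) = 5.4657.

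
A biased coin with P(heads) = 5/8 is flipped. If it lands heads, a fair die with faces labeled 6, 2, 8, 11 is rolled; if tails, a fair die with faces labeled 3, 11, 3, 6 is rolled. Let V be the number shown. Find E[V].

E[V | heads] = (6+2+8+11)/4 = 27/4.
E[V | tails] = (3+11+3+6)/4 = 23/4.
By the law of total expectation,
E[V] = (5/8)·(27/4) + (3/8)·(23/4) = 51/8.

51/8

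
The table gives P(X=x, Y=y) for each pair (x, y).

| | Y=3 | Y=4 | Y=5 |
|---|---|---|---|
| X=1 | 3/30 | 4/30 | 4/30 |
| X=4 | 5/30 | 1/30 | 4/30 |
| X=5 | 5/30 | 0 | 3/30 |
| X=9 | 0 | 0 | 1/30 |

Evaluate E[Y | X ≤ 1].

P(X ≤ 1) = 11/30.
Summing Y·P(X=x,Y=y) over the conditioning event gives 3/2.
E[Y | X ≤ 1] = (3/2) / (11/30) = 45/11.

45/11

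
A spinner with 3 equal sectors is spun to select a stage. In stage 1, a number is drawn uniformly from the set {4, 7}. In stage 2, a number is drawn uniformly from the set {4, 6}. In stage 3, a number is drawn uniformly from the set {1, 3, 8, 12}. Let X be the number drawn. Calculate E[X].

E[X | stage 1] = (4+7)/2 = 11/2.
E[X | stage 2] = (4+6)/2 = 5.
E[X | stage 3] = (1+3+8+12)/4 = 6.
By the law of total expectation,
E[X] = (1/3)·(11/2) + (1/3)·(5) + (1/3)·(6) = 11/2.

11/2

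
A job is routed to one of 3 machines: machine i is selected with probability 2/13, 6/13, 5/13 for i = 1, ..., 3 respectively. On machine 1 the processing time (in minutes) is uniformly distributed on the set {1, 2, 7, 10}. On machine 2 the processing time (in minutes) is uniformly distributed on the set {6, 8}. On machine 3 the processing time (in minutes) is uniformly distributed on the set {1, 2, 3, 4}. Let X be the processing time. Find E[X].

129/26

E[X | machine 1] = (1+2+7+10)/4 = 5.
E[X | machine 2] = (6+8)/2 = 7.
E[X | machine 3] = (1+2+3+4)/4 = 5/2.
E[X] = (2/13)·(5) + (6/13)·(7) + (5/13)·(5/2) = 129/26.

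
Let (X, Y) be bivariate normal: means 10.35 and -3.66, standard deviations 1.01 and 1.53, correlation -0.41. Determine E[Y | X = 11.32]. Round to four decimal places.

-4.2625

For a bivariate normal, E[Y | X=x] = μ_Y + ρ·(σ_Y/σ_X)·(x − μ_X).
E[Y | X=11.32] = -3.66 + (-0.41)·(1.53/1.01)·(11.32 − (10.35)) = -3.66 + (-0.62109)·(0.97) = -4.2625.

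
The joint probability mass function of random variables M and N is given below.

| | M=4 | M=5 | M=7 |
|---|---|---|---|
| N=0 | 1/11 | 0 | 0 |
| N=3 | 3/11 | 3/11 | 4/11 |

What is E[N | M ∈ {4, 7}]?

21/8

P(M ∈ {4, 7}) = 8/11.
Σ N·P over the event = 0·(1/11) + 3·(3/11) + 3·(4/11) = 21/11.
E[N | M ∈ {4, 7}] = (21/11) / (8/11) = 21/8.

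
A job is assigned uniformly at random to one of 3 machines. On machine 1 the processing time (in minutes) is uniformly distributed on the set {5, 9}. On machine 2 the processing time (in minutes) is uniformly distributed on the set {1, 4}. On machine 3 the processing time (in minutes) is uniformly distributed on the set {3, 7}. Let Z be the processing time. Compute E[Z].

29/6

E[Z | machine 1] = (5+9)/2 = 7.
E[Z | machine 2] = (1+4)/2 = 5/2.
E[Z | machine 3] = (3+7)/2 = 5.
By the law of total expectation,
E[Z] = (1/3)·(7) + (1/3)·(5/2) + (1/3)·(5) = 29/6.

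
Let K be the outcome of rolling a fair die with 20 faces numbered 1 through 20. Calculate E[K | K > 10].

31/2

Given K > 10, K is equally likely to be any of {11, 12, 13, 14, 15, 16, 17, 18, 19, 20}.
E[K | K > 10] = (11 + 12 + 13 + 14 + 15 + 16 + 17 + 18 + 19 + 20) / 10 = 31/2.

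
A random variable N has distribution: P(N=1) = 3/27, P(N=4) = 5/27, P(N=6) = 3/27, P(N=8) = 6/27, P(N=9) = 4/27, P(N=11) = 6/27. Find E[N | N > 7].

P(N > 7) = 16/27.
Σ over the event: 8·2/9 + 9·4/27 + 11·2/9 = 50/9.
E[N | N > 7] = (50/9) / (16/27) = 75/8.

75/8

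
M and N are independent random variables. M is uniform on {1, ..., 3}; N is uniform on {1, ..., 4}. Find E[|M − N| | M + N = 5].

5/3

Outcomes with M + N = 5: (1,4), (2,3), (3,2), each with probability 1/12.
E[|M − N| | M + N = 5] = (3 + 1 + 1) / 3 = 5/3.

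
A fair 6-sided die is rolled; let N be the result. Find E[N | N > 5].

Given N > 5, N is equally likely to be any of {6}.
E[N | N > 5] = (6) / 1 = 6.

6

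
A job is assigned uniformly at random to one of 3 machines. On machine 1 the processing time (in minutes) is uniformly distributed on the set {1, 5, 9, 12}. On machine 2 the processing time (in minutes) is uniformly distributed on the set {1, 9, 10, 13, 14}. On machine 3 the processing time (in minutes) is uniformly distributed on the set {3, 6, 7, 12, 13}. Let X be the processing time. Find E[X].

E[X | machine 1] = (1+5+9+12)/4 = 27/4.
E[X | machine 2] = (1+9+10+13+14)/5 = 47/5.
E[X | machine 3] = (3+6+7+12+13)/5 = 41/5.
By the law of total expectation,
E[X] = (1/3)·(27/4) + (1/3)·(47/5) + (1/3)·(41/5) = 487/60.

487/60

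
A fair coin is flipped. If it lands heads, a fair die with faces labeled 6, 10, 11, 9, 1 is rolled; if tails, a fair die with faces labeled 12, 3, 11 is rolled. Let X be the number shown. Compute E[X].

E[X | heads] = (6+10+11+9+1)/5 = 37/5.
E[X | tails] = (12+3+11)/3 = 26/3.
E[X] = (1/2)·(37/5) + (1/2)·(26/3) = 241/30.

241/30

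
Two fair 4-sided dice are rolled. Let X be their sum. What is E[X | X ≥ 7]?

P(X ≥ 7) = 3/16.
Σ over the event: 7·1/8 + 8·1/16 = 11/8.
E[X | X ≥ 7] = (11/8) / (3/16) = 22/3.

22/3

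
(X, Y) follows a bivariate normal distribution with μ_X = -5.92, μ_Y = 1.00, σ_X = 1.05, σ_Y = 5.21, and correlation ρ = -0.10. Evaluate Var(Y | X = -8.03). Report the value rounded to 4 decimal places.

The conditional variance in a bivariate normal is σ_Y²(1 − ρ²), independent of x.
Var(Y | X=-8.03) = (5.21)²·(1 − (-0.10)²) = 27.1441·0.99 = 26.8727.

26.8727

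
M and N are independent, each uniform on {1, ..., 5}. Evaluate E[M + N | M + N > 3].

71/11

P(M + N > 3) = 22/25.
Summing (M+N)·P(x,y) over outcomes with M + N > 3 gives 142/25.
E[M + N | M + N > 3] = (142/25) / (22/25) = 71/11.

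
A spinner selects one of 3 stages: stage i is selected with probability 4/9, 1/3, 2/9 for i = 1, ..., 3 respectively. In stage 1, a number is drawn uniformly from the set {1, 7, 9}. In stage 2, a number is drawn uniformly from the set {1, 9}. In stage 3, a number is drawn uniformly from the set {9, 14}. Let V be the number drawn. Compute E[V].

E[V | stage 1] = (1+7+9)/3 = 17/3.
E[V | stage 2] = (1+9)/2 = 5.
E[V | stage 3] = (9+14)/2 = 23/2.
By the law of total expectation,
E[V] = (4/9)·(17/3) + (1/3)·(5) + (2/9)·(23/2) = 182/27.

182/27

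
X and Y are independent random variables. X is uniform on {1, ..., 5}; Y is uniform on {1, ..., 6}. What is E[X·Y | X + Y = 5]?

P(X + Y = 5) = 2/15.
Summing XY·P(x,y) over outcomes with X + Y = 5 gives 2/3.
E[X·Y | X + Y = 5] = (2/3) / (2/15) = 5.

5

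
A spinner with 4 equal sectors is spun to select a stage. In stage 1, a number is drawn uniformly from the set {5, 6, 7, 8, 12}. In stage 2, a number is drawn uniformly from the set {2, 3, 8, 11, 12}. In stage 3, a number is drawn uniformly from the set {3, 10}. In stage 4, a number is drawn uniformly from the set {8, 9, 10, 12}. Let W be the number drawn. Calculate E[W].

E[W | stage 1] = (5+6+7+8+12)/5 = 38/5.
E[W | stage 2] = (2+3+8+11+12)/5 = 36/5.
E[W | stage 3] = (3+10)/2 = 13/2.
E[W | stage 4] = (8+9+10+12)/4 = 39/4.
E[W] = (1/4)·(38/5) + (1/4)·(36/5) + (1/4)·(13/2) + (1/4)·(39/4) = 621/80.

621/80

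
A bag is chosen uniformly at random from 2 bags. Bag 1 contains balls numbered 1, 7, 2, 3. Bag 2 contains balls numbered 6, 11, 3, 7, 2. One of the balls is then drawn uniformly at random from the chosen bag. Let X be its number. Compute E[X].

E[X | bag 1] = (1+7+2+3)/4 = 13/4.
E[X | bag 2] = (6+11+3+7+2)/5 = 29/5.
By the law of total expectation,
E[X] = (1/2)·(13/4) + (1/2)·(29/5) = 181/40.

181/40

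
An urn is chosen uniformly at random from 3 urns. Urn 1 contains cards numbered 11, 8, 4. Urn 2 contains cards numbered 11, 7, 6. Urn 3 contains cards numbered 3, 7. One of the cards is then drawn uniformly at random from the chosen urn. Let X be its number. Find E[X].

62/9

E[X | urn 1] = (11+8+4)/3 = 23/3.
E[X | urn 2] = (11+7+6)/3 = 8.
E[X | urn 3] = (3+7)/2 = 5.
By the law of total expectation,
E[X] = (1/3)·(23/3) + (1/3)·(8) + (1/3)·(5) = 62/9.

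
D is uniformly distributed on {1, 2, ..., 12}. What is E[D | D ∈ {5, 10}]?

15/2

P(D ∈ {5, 10}) = 1/6.
Σ over the event: 5·1/12 + 10·1/12 = 5/4.
E[D | D ∈ {5, 10}] = (5/4) / (1/6) = 15/2.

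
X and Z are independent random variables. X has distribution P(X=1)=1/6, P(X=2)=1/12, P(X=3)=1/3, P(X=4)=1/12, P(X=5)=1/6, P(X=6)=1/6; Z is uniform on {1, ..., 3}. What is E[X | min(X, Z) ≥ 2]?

4

P(min(X, Z) ≥ 2) = 5/9.
Summing X·P(x,y) over outcomes with min(X, Z) ≥ 2 gives 20/9.
E[X | min(X, Z) ≥ 2] = (20/9) / (5/9) = 4.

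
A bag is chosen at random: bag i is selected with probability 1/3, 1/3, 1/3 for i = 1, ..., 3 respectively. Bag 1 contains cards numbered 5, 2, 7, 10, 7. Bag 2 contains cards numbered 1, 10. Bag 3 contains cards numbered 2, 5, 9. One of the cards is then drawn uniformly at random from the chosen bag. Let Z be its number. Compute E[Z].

E[Z | bag 1] = (5+2+7+10+7)/5 = 31/5.
E[Z | bag 2] = (1+10)/2 = 11/2.
E[Z | bag 3] = (2+5+9)/3 = 16/3.
By the law of total expectation,
E[Z] = (1/3)·(31/5) + (1/3)·(11/2) + (1/3)·(16/3) = 511/90.

511/90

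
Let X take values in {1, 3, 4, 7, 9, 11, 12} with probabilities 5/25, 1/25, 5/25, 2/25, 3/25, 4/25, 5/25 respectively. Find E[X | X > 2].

P(X > 2) = 4/5.
Σ over the event: 3·1/25 + 4·1/5 + 7·2/25 + 9·3/25 + 11·4/25 + 12·1/5 = 168/25.
E[X | X > 2] = (168/25) / (4/5) = 42/5.

42/5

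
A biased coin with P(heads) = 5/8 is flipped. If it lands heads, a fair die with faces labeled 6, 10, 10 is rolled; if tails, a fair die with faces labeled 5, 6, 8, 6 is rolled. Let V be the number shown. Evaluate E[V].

E[V | heads] = (6+10+10)/3 = 26/3.
E[V | tails] = (5+6+8+6)/4 = 25/4.
E[V] = (5/8)·(26/3) + (3/8)·(25/4) = 745/96.

745/96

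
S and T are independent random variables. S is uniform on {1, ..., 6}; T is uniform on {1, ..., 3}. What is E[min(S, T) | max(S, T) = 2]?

Outcomes with max(S, T) = 2: (1,2), (2,1), (2,2), each with probability 1/18.
E[min(S, T) | max(S, T) = 2] = (1 + 1 + 2) / 3 = 4/3.

4/3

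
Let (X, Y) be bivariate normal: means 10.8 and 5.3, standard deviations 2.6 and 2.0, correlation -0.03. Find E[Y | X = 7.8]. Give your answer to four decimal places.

5.3692

For a bivariate normal, E[Y | X=x] = μ_Y + ρ·(σ_Y/σ_X)·(x − μ_X).
E[Y | X=7.8] = 5.3 + (-0.03)·(2.0/2.6)·(7.8 − (10.8)) = 5.3 + (-0.023077)·(-3) = 5.3692.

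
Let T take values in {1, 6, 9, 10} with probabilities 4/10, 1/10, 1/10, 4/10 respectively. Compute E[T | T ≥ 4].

P(T ≥ 4) = 3/5.
Σ over the event: 6·1/10 + 9·1/10 + 10·2/5 = 11/2.
E[T | T ≥ 4] = (11/2) / (3/5) = 55/6.

55/6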